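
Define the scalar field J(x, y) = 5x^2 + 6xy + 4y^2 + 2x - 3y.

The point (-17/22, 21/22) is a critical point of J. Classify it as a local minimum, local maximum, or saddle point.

The Hessian of J is constant: H = [[10, 6], [6, 8]].
det(H) = 10·8 − 6² = 44.
det(H) > 0 and tr(H) = 18 > 0, so H is positive definite and the point is a local minimum.

local minimum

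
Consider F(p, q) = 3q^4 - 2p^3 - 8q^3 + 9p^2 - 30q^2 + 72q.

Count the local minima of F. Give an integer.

F separates as a function of p plus a function of q, so ∇F=0 decouples.
∂F/∂p = -6p(p - 3) = 0 at p ∈ {0, 3}; ∂F/∂q = 12(q - 3)(q - 1)(q + 2) = 0 at q ∈ {-2, 1, 3}.
The Hessian is diagonal: diag(F_pp, F_qq). Second derivatives: F_pp(0)=18, F_pp(3)=-18; F_qq(-2)=180, F_qq(1)=-72, F_qq(3)=120.
Local minima occur where both diagonal entries positive: (0, -2), (0, 3). Count: 2.

2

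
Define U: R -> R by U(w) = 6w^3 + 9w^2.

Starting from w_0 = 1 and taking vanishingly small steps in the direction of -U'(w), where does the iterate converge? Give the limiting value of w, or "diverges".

U'(w) = 18w(w + 1), so U'(1) = 36.
Gradient descent moves in the -U' direction, i.e. w is decreasing.
The nearest critical point in that direction is w = 0, where U'' = 18 > 0 (a local minimum). The iterate converges there.

0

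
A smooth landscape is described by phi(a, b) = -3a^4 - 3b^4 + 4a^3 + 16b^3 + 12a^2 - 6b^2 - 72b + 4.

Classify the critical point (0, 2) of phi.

The mixed partial ∂²phi/∂a∂b is 0, so the Hessian at any point is diag(phi_aa, phi_bb) = diag(12(-3a^2 + 2a + 2), 12(-3b^2 + 8b - 1)).
At (0, 2): H = diag(24, 36).
Both eigenvalues are positive, so H is positive definite: a local minimum.

local minimum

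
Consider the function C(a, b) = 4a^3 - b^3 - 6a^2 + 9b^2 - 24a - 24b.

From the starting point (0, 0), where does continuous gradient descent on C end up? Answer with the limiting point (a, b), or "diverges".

C is separable, so gradient descent decouples: a follows -∂C/∂a, b follows -∂C/∂b.
∂C/∂a = 12(a - 2)(a + 1); at a=0 this is -24, so a increases.
∂C/∂b = -3(b - 4)(b - 2); at b=0 this is -24, so b increases.
a converges to its nearest critical value 2 (a local min of the a-part); b converges to 2. The iterate converges to (2, 2).

(2, 2)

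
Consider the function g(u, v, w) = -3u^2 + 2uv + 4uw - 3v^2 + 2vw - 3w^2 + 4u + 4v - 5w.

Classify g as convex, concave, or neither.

concave

g is quadratic, so its Hessian is the constant matrix H = [[-6, 2, 4], [2, -6, 2], [4, 2, -6]].
Leading principal minors: -6, 32, -40.
Signs alternate −, +, − ⇒ H ≺ 0 ⇒ concave.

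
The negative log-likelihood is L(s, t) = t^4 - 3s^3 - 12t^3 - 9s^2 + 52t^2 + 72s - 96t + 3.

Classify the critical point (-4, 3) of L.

saddle point

The mixed partial ∂²L/∂s∂t is 0, so the Hessian at any point is diag(L_ss, L_tt) = diag(-18(s + 1), 4(3t^2 - 18t + 26)).
At (-4, 3): H = diag(54, -4).
The eigenvalues have opposite signs, so H is indefinite: a saddle point.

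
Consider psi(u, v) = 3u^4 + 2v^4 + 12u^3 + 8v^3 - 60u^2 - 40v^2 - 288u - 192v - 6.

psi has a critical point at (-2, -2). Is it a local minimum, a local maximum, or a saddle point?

local maximum

The mixed partial ∂²psi/∂u∂v is 0, so the Hessian at any point is diag(psi_uu, psi_vv) = diag(12(3u^2 + 6u - 10), 8(3v^2 + 6v - 10)).
At (-2, -2): H = diag(-120, -80).
Both eigenvalues are negative, so H is negative definite: a local maximum.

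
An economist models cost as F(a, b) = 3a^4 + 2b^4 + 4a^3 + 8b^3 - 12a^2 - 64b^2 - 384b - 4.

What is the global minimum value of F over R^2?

F(a,b) separates as P(a) + Q(b) − 4, so its minimum is min P + min Q − 4.
P'(a) = 12a(a - 1)(a + 2) vanishes at a ∈ {-2, 0, 1}; Q'(b) = 8(b - 4)(b + 3)(b + 4) vanishes at b ∈ {-4, -3, 4}.
Local minima of P (where P''>0): P(-2)=-32, P(1)=-5. Local minima of Q: Q(-4)=512, Q(4)=-1536.
So the global minimum of F is P(-2) + Q(4) − 4 = -32 − 1536 − 4 = -1572, attained at (-2, 4).

-1572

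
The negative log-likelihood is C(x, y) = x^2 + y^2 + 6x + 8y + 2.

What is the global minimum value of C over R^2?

C(x,y) separates as P(x) + Q(y) + 2, so its minimum is min P + min Q + 2.
P'(x) = 2x + 6 vanishes at x ∈ {-3}; Q'(y) = 2y + 8 vanishes at y ∈ {-4}.
Local minima of P (where P''>0): P(-3)=-9. Local minima of Q: Q(-4)=-16.
So the global minimum of C is P(-3) + Q(-4) + 2 = -9 − 16 + 2 = -23, attained at (-3, -4).

-23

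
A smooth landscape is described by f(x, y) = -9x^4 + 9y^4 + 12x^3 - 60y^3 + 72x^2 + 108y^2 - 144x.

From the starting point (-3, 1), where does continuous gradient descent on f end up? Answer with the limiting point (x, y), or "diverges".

f is separable, so gradient descent decouples: x follows -∂f/∂x, y follows -∂f/∂y.
∂f/∂x = -36(x - 2)(x - 1)(x + 2); at x=-3 this is 720, so x decreases.
∂f/∂y = 36y(y - 3)(y - 2); at y=1 this is 72, so y decreases.
The x-coordinate has no critical point in that direction and runs off to infinity.

diverges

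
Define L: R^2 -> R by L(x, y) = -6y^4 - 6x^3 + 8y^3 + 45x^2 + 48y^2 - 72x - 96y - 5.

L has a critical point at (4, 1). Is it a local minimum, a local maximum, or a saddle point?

The mixed partial ∂²L/∂x∂y is 0, so the Hessian at any point is diag(L_xx, L_yy) = diag(18(-2x + 5), 24(-3y^2 + 2y + 4)).
At (4, 1): H = diag(-54, 72).
The eigenvalues have opposite signs, so H is indefinite: a saddle point.

saddle point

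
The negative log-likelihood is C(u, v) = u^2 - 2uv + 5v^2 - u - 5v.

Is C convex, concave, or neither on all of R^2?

C is quadratic, so its Hessian is the constant matrix H = [[2, -2], [-2, 10]].
det(H) = 16, tr(H) = 12.
det(H) > 0 and tr(H) > 0, so H is positive definite everywhere: convex.

convex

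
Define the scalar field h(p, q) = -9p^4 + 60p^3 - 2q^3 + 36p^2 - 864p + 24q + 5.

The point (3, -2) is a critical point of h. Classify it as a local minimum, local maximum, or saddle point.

local minimum

The mixed partial ∂²h/∂p∂q is 0, so the Hessian at any point is diag(h_pp, h_qq) = diag(36(-3p^2 + 10p + 2), -12q).
At (3, -2): H = diag(180, 24).
Both eigenvalues are positive, so H is positive definite: a local minimum.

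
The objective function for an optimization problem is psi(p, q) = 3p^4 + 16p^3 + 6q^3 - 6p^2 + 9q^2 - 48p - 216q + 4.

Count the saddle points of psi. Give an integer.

3

psi separates as a function of p plus a function of q, so ∇psi=0 decouples.
∂psi/∂p = 12(p - 1)(p + 1)(p + 4) = 0 at p ∈ {-4, -1, 1}; ∂psi/∂q = 18(q - 3)(q + 4) = 0 at q ∈ {-4, 3}.
The Hessian is diagonal: diag(psi_pp, psi_qq). Second derivatives: psi_pp(-4)=180, psi_pp(-1)=-72, psi_pp(1)=120; psi_qq(-4)=-126, psi_qq(3)=126.
Saddle points occur where the two diagonal entries have opposite signs: (-4, -4), (-1, 3), (1, -4). Count: 3.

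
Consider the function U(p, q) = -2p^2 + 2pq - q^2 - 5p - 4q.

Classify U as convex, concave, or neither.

concave

U is quadratic, so its Hessian is the constant matrix H = [[-4, 2], [2, -2]].
det(H) = 4, tr(H) = -6.
det(H) > 0 and tr(H) < 0, so H is negative definite everywhere: concave.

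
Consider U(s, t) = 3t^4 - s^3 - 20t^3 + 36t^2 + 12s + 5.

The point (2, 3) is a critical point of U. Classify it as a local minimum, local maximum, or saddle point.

saddle point

The mixed partial ∂²U/∂s∂t is 0, so the Hessian at any point is diag(U_ss, U_tt) = diag(-6s, 12(3t^2 - 10t + 6)).
At (2, 3): H = diag(-12, 36).
The eigenvalues have opposite signs, so H is indefinite: a saddle point.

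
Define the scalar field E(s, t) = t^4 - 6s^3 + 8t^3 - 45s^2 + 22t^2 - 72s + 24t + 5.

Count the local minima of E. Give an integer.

E separates as a function of s plus a function of t, so ∇E=0 decouples.
∂E/∂s = -18(s + 1)(s + 4) = 0 at s ∈ {-4, -1}; ∂E/∂t = 4(t + 1)(t + 2)(t + 3) = 0 at t ∈ {-3, -2, -1}.
The Hessian is diagonal: diag(E_ss, E_tt). Second derivatives: E_ss(-4)=54, E_ss(-1)=-54; E_tt(-3)=8, E_tt(-2)=-4, E_tt(-1)=8.
Local minima occur where both diagonal entries positive: (-4, -3), (-4, -1). Count: 2.

2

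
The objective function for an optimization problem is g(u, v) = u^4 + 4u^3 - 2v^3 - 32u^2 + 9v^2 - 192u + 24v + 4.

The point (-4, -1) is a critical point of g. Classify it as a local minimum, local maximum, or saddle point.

local minimum

The mixed partial ∂²g/∂u∂v is 0, so the Hessian at any point is diag(g_uu, g_vv) = diag(4(3u^2 + 6u - 16), 6(-2v + 3)).
At (-4, -1): H = diag(32, 30).
Both eigenvalues are positive, so H is positive definite: a local minimum.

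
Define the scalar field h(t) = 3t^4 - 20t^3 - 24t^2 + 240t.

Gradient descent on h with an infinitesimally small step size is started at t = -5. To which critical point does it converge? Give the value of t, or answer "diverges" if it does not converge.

h'(t) = 12(t - 5)(t - 2)(t + 2), so h'(-5) = -2520.
Gradient descent moves in the -h' direction, i.e. t is increasing.
The nearest critical point in that direction is t = -2, where h'' = 336 > 0 (a local minimum). The iterate converges there.

-2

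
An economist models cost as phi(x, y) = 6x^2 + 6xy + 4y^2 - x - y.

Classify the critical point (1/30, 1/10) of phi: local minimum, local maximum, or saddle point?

local minimum

The Hessian of phi is constant: H = [[12, 6], [6, 8]].
det(H) = 12·8 − 6² = 60.
det(H) > 0 and tr(H) = 20 > 0, so H is positive definite and the point is a local minimum.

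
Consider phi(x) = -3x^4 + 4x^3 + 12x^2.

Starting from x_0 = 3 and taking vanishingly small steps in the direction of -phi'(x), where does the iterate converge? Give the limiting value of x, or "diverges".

phi'(x) = -12x(x - 2)(x + 1), so phi'(3) = -144.
Gradient descent moves in the -phi' direction, i.e. x is increasing.
There is no critical point above x=3, and phi' keeps the same sign, so the iterate runs off to +∞.

diverges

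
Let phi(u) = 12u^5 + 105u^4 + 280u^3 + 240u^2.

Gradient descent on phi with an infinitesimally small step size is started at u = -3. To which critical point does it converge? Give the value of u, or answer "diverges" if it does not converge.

phi'(u) = 60u(u + 1)(u + 2)(u + 4), so phi'(-3) = -360.
Gradient descent moves in the -phi' direction, i.e. u is increasing.
The nearest critical point in that direction is u = -2, where phi'' = 240 > 0 (a local minimum). The iterate converges there.

-2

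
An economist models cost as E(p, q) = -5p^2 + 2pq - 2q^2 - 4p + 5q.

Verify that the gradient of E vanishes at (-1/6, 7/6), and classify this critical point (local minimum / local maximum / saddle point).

∇E = (-10p + 2q - 4, 2p - 4q + 5); substituting (-1/6, 7/6) gives ∇E = (0, 0), so (-1/6, 7/6) is indeed a critical point.
The Hessian of E is constant: H = [[-10, 2], [2, -4]].
det(H) = (-10)·(-4) − 2² = 36.
det(H) > 0 and tr(H) = -14 < 0, so H is negative definite and the point is a local maximum.

local maximum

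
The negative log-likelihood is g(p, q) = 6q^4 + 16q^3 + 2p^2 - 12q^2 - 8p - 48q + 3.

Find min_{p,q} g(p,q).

-43

g(p,q) separates as A(p) + B(q) + 3, so its minimum is min A + min B + 3.
A'(p) = 4p - 8 vanishes at p ∈ {2}; B'(q) = 24(q - 1)(q + 1)(q + 2) vanishes at q ∈ {-2, -1, 1}.
Local minima of A (where A''>0): A(2)=-8. Local minima of B: B(-2)=16, B(1)=-38.
So the global minimum of g is A(2) + B(1) + 3 = -8 − 38 + 3 = -43, attained at (2, 1).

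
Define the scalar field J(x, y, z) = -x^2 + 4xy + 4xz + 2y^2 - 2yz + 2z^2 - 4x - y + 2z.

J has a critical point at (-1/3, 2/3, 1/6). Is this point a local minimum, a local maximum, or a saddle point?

saddle point

The Hessian is constant: H = [[-2, 4, 4], [4, 4, -2], [4, -2, 4]].
Leading principal minors: Δ₁ = -2, Δ₂ = -24, Δ₃ = -216.
The minors fit neither the all-positive nor the alternating-sign pattern, so H is indefinite: a saddle point.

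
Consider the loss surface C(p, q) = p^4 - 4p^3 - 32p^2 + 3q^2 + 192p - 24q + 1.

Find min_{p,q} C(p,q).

-815

C(p,q) separates as A(p) + B(q) + 1, so its minimum is min A + min B + 1.
A'(p) = 4(p - 4)(p - 3)(p + 4) vanishes at p ∈ {-4, 3, 4}; B'(q) = 6q - 24 vanishes at q ∈ {4}.
Local minima of A (where A''>0): A(-4)=-768, A(4)=256. Local minima of B: B(4)=-48.
So the global minimum of C is A(-4) + B(4) + 1 = -768 − 48 + 1 = -815, attained at (-4, 4).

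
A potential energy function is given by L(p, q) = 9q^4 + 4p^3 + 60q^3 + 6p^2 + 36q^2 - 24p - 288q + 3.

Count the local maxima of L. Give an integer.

L separates as a function of p plus a function of q, so ∇L=0 decouples.
∂L/∂p = 12(p - 1)(p + 2) = 0 at p ∈ {-2, 1}; ∂L/∂q = 36(q - 1)(q + 2)(q + 4) = 0 at q ∈ {-4, -2, 1}.
The Hessian is diagonal: diag(L_pp, L_qq). Second derivatives: L_pp(-2)=-36, L_pp(1)=36; L_qq(-4)=360, L_qq(-2)=-216, L_qq(1)=540.
Local maxima occur where both diagonal entries negative: (-2, -2). Count: 1.

1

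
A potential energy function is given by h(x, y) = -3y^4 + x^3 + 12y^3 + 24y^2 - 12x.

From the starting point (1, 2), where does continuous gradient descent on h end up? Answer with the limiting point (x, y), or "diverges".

(2, 0)

h is separable, so gradient descent decouples: x follows -∂h/∂x, y follows -∂h/∂y.
∂h/∂x = 3(x - 2)(x + 2); at x=1 this is -9, so x increases.
∂h/∂y = -12y(y - 4)(y + 1); at y=2 this is 144, so y decreases.
x converges to its nearest critical value 2 (a local min of the x-part); y converges to 0. The iterate converges to (2, 0).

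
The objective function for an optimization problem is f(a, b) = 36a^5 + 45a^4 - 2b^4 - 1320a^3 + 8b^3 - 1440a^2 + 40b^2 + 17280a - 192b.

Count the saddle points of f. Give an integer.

f separates as a function of a plus a function of b, so ∇f=0 decouples.
∂f/∂a = 180(a - 4)(a - 2)(a + 3)(a + 4) = 0 at a ∈ {-4, -3, 2, 4}; ∂f/∂b = -8(b - 4)(b - 2)(b + 3) = 0 at b ∈ {-3, 2, 4}.
The Hessian is diagonal: diag(f_aa, f_bb). Second derivatives: f_aa(-4)=-8640, f_aa(-3)=6300, f_aa(2)=-10800, f_aa(4)=20160; f_bb(-3)=-280, f_bb(2)=80, f_bb(4)=-112.
Saddle points occur where the two diagonal entries have opposite signs: (-4, 2), (-3, -3), (-3, 4), (2, 2), (4, -3), (4, 4). Count: 6.

6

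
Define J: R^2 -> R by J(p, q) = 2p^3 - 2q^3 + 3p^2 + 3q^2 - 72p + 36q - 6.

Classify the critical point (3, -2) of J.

The mixed partial ∂²J/∂p∂q is 0, so the Hessian at any point is diag(J_pp, J_qq) = diag(6(2p + 1), 6(-2q + 1)).
At (3, -2): H = diag(42, 30).
Both eigenvalues are positive, so H is positive definite: a local minimum.

local minimum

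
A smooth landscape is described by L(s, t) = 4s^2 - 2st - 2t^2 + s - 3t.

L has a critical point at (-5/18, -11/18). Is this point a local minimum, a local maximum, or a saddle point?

saddle point

The Hessian of L is constant: H = [[8, -2], [-2, -4]].
det(H) = 8·(-4) − (-2)² = -36.
Since det(H) < 0, H is indefinite and the critical point is a saddle point.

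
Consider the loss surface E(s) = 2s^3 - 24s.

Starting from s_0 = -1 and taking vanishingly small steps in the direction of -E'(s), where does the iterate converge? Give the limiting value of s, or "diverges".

2

E'(s) = 6(s - 2)(s + 2), so E'(-1) = -18.
Gradient descent moves in the -E' direction, i.e. s is increasing.
The nearest critical point in that direction is s = 2, where E'' = 24 > 0 (a local minimum). The iterate converges there.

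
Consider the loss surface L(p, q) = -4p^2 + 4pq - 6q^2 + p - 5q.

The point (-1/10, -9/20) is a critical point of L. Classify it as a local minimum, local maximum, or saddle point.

local maximum

The Hessian of L is constant: H = [[-8, 4], [4, -12]].
det(H) = (-8)·(-12) − 4² = 80.
det(H) > 0 and tr(H) = -20 < 0, so H is negative definite and the point is a local maximum.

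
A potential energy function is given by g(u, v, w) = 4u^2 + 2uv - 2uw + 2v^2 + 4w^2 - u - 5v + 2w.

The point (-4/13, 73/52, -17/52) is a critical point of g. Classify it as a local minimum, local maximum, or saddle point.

local minimum

The Hessian is constant: H = [[8, 2, -2], [2, 4, 0], [-2, 0, 8]].
Leading principal minors: Δ₁ = 8, Δ₂ = 28, Δ₃ = 208.
All leading minors are positive, so H is positive definite: a local minimum.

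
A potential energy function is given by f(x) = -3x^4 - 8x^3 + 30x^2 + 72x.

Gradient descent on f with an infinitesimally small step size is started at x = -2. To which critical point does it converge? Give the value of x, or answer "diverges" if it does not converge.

f'(x) = -12(x - 2)(x + 1)(x + 3), so f'(-2) = -48.
Gradient descent moves in the -f' direction, i.e. x is increasing.
The nearest critical point in that direction is x = -1, where f'' = 72 > 0 (a local minimum). The iterate converges there.

-1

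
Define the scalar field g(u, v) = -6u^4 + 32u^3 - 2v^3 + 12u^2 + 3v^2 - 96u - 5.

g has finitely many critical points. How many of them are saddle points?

g separates as a function of u plus a function of v, so ∇g=0 decouples.
∂g/∂u = -24(u - 4)(u - 1)(u + 1) = 0 at u ∈ {-1, 1, 4}; ∂g/∂v = -6v(v - 1) = 0 at v ∈ {0, 1}.
The Hessian is diagonal: diag(g_uu, g_vv). Second derivatives: g_uu(-1)=-240, g_uu(1)=144, g_uu(4)=-360; g_vv(0)=6, g_vv(1)=-6.
Saddle points occur where the two diagonal entries have opposite signs: (-1, 0), (1, 1), (4, 0). Count: 3.

3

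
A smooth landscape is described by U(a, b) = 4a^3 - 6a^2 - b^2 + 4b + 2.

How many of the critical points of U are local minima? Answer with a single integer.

U separates as a function of a plus a function of b, so ∇U=0 decouples.
∂U/∂a = 12a(a - 1) = 0 at a ∈ {0, 1}; ∂U/∂b = -2(b - 2) = 0 at b ∈ {2}.
The Hessian is diagonal: diag(U_aa, U_bb). Second derivatives: U_aa(0)=-12, U_aa(1)=12; U_bb(2)=-2.
Local minima occur where both diagonal entries positive: none. Count: 0.

0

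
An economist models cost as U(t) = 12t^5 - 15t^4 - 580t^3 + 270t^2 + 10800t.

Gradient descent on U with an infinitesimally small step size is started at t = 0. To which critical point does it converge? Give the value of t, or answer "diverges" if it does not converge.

-3

U'(t) = 60(t - 5)(t - 3)(t + 3)(t + 4), so U'(0) = 10800.
Gradient descent moves in the -U' direction, i.e. t is decreasing.
The nearest critical point in that direction is t = -3, where U'' = 2880 > 0 (a local minimum). The iterate converges there.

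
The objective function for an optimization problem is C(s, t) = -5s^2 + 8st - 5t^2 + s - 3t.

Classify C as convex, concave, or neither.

concave

C is quadratic, so its Hessian is the constant matrix H = [[-10, 8], [8, -10]].
det(H) = 36, tr(H) = -20.
det(H) > 0 and tr(H) < 0, so H is negative definite everywhere: concave.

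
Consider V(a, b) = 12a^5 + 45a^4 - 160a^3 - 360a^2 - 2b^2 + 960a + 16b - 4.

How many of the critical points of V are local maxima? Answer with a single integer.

V separates as a function of a plus a function of b, so ∇V=0 decouples.
∂V/∂a = 60(a - 2)(a - 1)(a + 2)(a + 4) = 0 at a ∈ {-4, -2, 1, 2}; ∂V/∂b = -4(b - 4) = 0 at b ∈ {4}.
The Hessian is diagonal: diag(V_aa, V_bb). Second derivatives: V_aa(-4)=-3600, V_aa(-2)=1440, V_aa(1)=-900, V_aa(2)=1440; V_bb(4)=-4.
Local maxima occur where both diagonal entries negative: (-4, 4), (1, 4). Count: 2.

2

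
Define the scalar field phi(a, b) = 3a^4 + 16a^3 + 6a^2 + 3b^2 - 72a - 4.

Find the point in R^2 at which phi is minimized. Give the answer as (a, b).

phi(a,b) separates as P(a) + Q(b) − 4, so its minimum is min P + min Q − 4.
P'(a) = 12(a - 1)(a + 2)(a + 3) vanishes at a ∈ {-3, -2, 1}; Q'(b) = 6b vanishes at b ∈ {0}.
Local minima of P (where P''>0): P(-3)=81, P(1)=-47. Local minima of Q: Q(0)=0.
So the global minimum of phi is P(1) + Q(0) − 4 = -47 + 0 − 4 = -51, attained at (1, 0).

(1, 0)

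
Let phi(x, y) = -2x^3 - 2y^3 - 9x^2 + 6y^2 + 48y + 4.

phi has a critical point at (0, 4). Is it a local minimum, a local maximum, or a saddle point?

The mixed partial ∂²phi/∂x∂y is 0, so the Hessian at any point is diag(phi_xx, phi_yy) = diag(-6(2x + 3), 12(-y + 1)).
At (0, 4): H = diag(-18, -36).
Both eigenvalues are negative, so H is negative definite: a local maximum.

local maximum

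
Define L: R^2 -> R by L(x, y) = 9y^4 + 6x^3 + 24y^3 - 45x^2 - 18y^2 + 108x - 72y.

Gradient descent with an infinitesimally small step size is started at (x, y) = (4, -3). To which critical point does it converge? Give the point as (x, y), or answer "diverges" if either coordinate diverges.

(3, -2)

L is separable, so gradient descent decouples: x follows -∂L/∂x, y follows -∂L/∂y.
∂L/∂x = 18(x - 3)(x - 2); at x=4 this is 36, so x decreases.
∂L/∂y = 36(y - 1)(y + 1)(y + 2); at y=-3 this is -288, so y increases.
x converges to its nearest critical value 3 (a local min of the x-part); y converges to -2. The iterate converges to (3, -2).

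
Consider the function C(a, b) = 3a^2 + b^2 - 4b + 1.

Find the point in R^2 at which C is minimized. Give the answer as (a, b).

(0, 2)

C(a,b) separates as P(a) + Q(b) + 1, so its minimum is min P + min Q + 1.
P'(a) = 6a vanishes at a ∈ {0}; Q'(b) = 2b - 4 vanishes at b ∈ {2}.
Local minima of P (where P''>0): P(0)=0. Local minima of Q: Q(2)=-4.
So the global minimum of C is P(0) + Q(2) + 1 = 0 − 4 + 1 = -3, attained at (0, 2).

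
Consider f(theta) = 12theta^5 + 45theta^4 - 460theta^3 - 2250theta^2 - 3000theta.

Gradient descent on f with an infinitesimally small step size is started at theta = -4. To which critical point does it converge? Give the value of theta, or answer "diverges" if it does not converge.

-2

f'(theta) = 60(theta - 5)(theta + 1)(theta + 2)(theta + 5), so f'(-4) = -3240.
Gradient descent moves in the -f' direction, i.e. theta is increasing.
The nearest critical point in that direction is theta = -2, where f'' = 1260 > 0 (a local minimum). The iterate converges there.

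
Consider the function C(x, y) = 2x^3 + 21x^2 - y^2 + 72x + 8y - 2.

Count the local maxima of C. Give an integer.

1

C separates as a function of x plus a function of y, so ∇C=0 decouples.
∂C/∂x = 6(x + 3)(x + 4) = 0 at x ∈ {-4, -3}; ∂C/∂y = -2(y - 4) = 0 at y ∈ {4}.
The Hessian is diagonal: diag(C_xx, C_yy). Second derivatives: C_xx(-4)=-6, C_xx(-3)=6; C_yy(4)=-2.
Local maxima occur where both diagonal entries negative: (-4, 4). Count: 1.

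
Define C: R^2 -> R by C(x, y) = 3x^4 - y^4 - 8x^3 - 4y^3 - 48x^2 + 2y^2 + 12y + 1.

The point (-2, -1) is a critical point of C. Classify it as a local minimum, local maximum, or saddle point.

The mixed partial ∂²C/∂x∂y is 0, so the Hessian at any point is diag(C_xx, C_yy) = diag(12(3x^2 - 4x - 8), 4(-3y^2 - 6y + 1)).
At (-2, -1): H = diag(144, 16).
Both eigenvalues are positive, so H is positive definite: a local minimum.

local minimum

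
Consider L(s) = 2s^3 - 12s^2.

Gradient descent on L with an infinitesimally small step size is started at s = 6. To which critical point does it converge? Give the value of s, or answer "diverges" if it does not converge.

4

L'(s) = 6s(s - 4), so L'(6) = 72.
Gradient descent moves in the -L' direction, i.e. s is decreasing.
The nearest critical point in that direction is s = 4, where L'' = 24 > 0 (a local minimum). The iterate converges there.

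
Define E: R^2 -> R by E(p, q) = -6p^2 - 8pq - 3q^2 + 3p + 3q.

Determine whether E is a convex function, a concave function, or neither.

concave

E is quadratic, so its Hessian is the constant matrix H = [[-12, -8], [-8, -6]].
det(H) = 8, tr(H) = -18.
det(H) > 0 and tr(H) < 0, so H is negative definite everywhere: concave.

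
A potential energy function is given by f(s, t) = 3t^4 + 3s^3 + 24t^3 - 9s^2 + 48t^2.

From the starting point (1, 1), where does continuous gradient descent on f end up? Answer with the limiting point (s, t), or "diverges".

f is separable, so gradient descent decouples: s follows -∂f/∂s, t follows -∂f/∂t.
∂f/∂s = 9s(s - 2); at s=1 this is -9, so s increases.
∂f/∂t = 12t(t + 2)(t + 4); at t=1 this is 180, so t decreases.
s converges to its nearest critical value 2 (a local min of the s-part); t converges to 0. The iterate converges to (2, 0).

(2, 0)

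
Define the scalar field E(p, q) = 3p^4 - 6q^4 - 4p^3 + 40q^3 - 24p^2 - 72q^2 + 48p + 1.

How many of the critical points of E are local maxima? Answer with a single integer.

E separates as a function of p plus a function of q, so ∇E=0 decouples.
∂E/∂p = 12(p - 2)(p - 1)(p + 2) = 0 at p ∈ {-2, 1, 2}; ∂E/∂q = -24q(q - 3)(q - 2) = 0 at q ∈ {0, 2, 3}.
The Hessian is diagonal: diag(E_pp, E_qq). Second derivatives: E_pp(-2)=144, E_pp(1)=-36, E_pp(2)=48; E_qq(0)=-144, E_qq(2)=48, E_qq(3)=-72.
Local maxima occur where both diagonal entries negative: (1, 0), (1, 3). Count: 2.

2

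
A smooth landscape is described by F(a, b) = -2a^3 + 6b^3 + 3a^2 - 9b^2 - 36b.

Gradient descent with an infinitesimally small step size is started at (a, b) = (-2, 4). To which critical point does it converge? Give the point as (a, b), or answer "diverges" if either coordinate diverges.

(0, 2)

F is separable, so gradient descent decouples: a follows -∂F/∂a, b follows -∂F/∂b.
∂F/∂a = -6a(a - 1); at a=-2 this is -36, so a increases.
∂F/∂b = 18(b - 2)(b + 1); at b=4 this is 180, so b decreases.
a converges to its nearest critical value 0 (a local min of the a-part); b converges to 2. The iterate converges to (0, 2).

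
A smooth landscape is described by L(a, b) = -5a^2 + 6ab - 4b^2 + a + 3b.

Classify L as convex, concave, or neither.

L is quadratic, so its Hessian is the constant matrix H = [[-10, 6], [6, -8]].
det(H) = 44, tr(H) = -18.
det(H) > 0 and tr(H) < 0, so H is negative definite everywhere: concave.

concave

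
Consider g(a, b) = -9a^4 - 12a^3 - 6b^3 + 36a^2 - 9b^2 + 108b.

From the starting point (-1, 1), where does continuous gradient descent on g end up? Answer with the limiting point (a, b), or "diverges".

(0, -3)

g is separable, so gradient descent decouples: a follows -∂g/∂a, b follows -∂g/∂b.
∂g/∂a = -36a(a - 1)(a + 2); at a=-1 this is -72, so a increases.
∂g/∂b = -18(b - 2)(b + 3); at b=1 this is 72, so b decreases.
a converges to its nearest critical value 0 (a local min of the a-part); b converges to -3. The iterate converges to (0, -3).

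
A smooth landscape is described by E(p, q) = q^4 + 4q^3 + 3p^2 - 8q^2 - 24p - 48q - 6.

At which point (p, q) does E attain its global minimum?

(4, 2)

E(p,q) separates as A(p) + B(q) − 6, so its minimum is min A + min B − 6.
A'(p) = 6p - 24 vanishes at p ∈ {4}; B'(q) = 4(q - 2)(q + 2)(q + 3) vanishes at q ∈ {-3, -2, 2}.
Local minima of A (where A''>0): A(4)=-48. Local minima of B: B(-3)=45, B(2)=-80.
So the global minimum of E is A(4) + B(2) − 6 = -48 − 80 − 6 = -134, attained at (4, 2).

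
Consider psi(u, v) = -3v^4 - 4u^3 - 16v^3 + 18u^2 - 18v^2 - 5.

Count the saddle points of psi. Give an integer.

3

psi separates as a function of u plus a function of v, so ∇psi=0 decouples.
∂psi/∂u = -12u(u - 3) = 0 at u ∈ {0, 3}; ∂psi/∂v = -12v(v + 1)(v + 3) = 0 at v ∈ {-3, -1, 0}.
The Hessian is diagonal: diag(psi_uu, psi_vv). Second derivatives: psi_uu(0)=36, psi_uu(3)=-36; psi_vv(-3)=-72, psi_vv(-1)=24, psi_vv(0)=-36.
Saddle points occur where the two diagonal entries have opposite signs: (0, -3), (0, 0), (3, -1). Count: 3.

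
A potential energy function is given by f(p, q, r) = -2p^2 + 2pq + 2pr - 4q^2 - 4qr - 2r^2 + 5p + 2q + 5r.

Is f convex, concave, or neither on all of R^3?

concave

f is quadratic, so its Hessian is the constant matrix H = [[-4, 2, 2], [2, -8, -4], [2, -4, -4]].
Leading principal minors: -4, 28, -48.
Signs alternate −, +, − ⇒ H ≺ 0 ⇒ concave.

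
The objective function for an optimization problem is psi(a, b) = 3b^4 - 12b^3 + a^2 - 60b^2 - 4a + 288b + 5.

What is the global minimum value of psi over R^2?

psi(a,b) separates as P(a) + Q(b) + 5, so its minimum is min P + min Q + 5.
P'(a) = 2a - 4 vanishes at a ∈ {2}; Q'(b) = 12(b - 4)(b - 2)(b + 3) vanishes at b ∈ {-3, 2, 4}.
Local minima of P (where P''>0): P(2)=-4. Local minima of Q: Q(-3)=-837, Q(4)=192.
So the global minimum of psi is P(2) + Q(-3) + 5 = -4 − 837 + 5 = -836, attained at (2, -3).

-836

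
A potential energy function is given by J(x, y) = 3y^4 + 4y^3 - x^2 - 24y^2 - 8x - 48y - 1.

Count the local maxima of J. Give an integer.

J separates as a function of x plus a function of y, so ∇J=0 decouples.
∂J/∂x = -2(x + 4) = 0 at x ∈ {-4}; ∂J/∂y = 12(y - 2)(y + 1)(y + 2) = 0 at y ∈ {-2, -1, 2}.
The Hessian is diagonal: diag(J_xx, J_yy). Second derivatives: J_xx(-4)=-2; J_yy(-2)=48, J_yy(-1)=-36, J_yy(2)=144.
Local maxima occur where both diagonal entries negative: (-4, -1). Count: 1.

1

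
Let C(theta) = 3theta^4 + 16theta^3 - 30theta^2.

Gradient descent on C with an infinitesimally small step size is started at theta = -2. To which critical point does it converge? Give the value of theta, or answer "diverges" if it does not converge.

-5

C'(theta) = 12theta(theta - 1)(theta + 5), so C'(-2) = 216.
Gradient descent moves in the -C' direction, i.e. theta is decreasing.
The nearest critical point in that direction is theta = -5, where C'' = 360 > 0 (a local minimum). The iterate converges there.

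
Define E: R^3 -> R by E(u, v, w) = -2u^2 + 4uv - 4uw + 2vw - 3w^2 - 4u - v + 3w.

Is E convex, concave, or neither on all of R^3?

E is quadratic, so its Hessian is the constant matrix H = [[-4, 4, -4], [4, 0, 2], [-4, 2, -6]].
Leading principal minors: -4, -16, 48.
Neither pattern holds ⇒ H is indefinite ⇒ neither convex nor concave.

neither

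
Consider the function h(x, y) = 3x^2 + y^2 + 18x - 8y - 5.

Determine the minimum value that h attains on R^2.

h(x,y) separates as P(x) + Q(y) − 5, so its minimum is min P + min Q − 5.
P'(x) = 6x + 18 vanishes at x ∈ {-3}; Q'(y) = 2y - 8 vanishes at y ∈ {4}.
Local minima of P (where P''>0): P(-3)=-27. Local minima of Q: Q(4)=-16.
So the global minimum of h is P(-3) + Q(4) − 5 = -27 − 16 − 5 = -48, attained at (-3, 4).

-48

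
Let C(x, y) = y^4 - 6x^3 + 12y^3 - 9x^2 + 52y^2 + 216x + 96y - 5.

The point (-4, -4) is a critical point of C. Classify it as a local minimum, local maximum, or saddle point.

The mixed partial ∂²C/∂x∂y is 0, so the Hessian at any point is diag(C_xx, C_yy) = diag(-18(2x + 1), 4(3y^2 + 18y + 26)).
At (-4, -4): H = diag(126, 8).
Both eigenvalues are positive, so H is positive definite: a local minimum.

local minimum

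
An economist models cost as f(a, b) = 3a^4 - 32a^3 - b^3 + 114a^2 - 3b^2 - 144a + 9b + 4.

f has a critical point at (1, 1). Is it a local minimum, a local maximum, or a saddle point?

The mixed partial ∂²f/∂a∂b is 0, so the Hessian at any point is diag(f_aa, f_bb) = diag(12(3a^2 - 16a + 19), -6(b + 1)).
At (1, 1): H = diag(72, -12).
The eigenvalues have opposite signs, so H is indefinite: a saddle point.

saddle point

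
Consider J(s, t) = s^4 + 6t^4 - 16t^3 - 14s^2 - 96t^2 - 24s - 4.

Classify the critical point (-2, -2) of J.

local minimum

The mixed partial ∂²J/∂s∂t is 0, so the Hessian at any point is diag(J_ss, J_tt) = diag(4(3s^2 - 7), 24(3t^2 - 4t - 8)).
At (-2, -2): H = diag(20, 288).
Both eigenvalues are positive, so H is positive definite: a local minimum.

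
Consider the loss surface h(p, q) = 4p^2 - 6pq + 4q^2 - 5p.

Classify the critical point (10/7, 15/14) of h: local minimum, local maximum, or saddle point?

local minimum

The Hessian of h is constant: H = [[8, -6], [-6, 8]].
det(H) = 8·8 − (-6)² = 28.
det(H) > 0 and tr(H) = 16 > 0, so H is positive definite and the point is a local minimum.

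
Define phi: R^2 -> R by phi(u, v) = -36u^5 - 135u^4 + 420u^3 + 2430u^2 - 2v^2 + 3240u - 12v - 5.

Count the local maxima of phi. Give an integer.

phi separates as a function of u plus a function of v, so ∇phi=0 decouples.
∂phi/∂u = -180(u - 3)(u + 1)(u + 2)(u + 3) = 0 at u ∈ {-3, -2, -1, 3}; ∂phi/∂v = -4(v + 3) = 0 at v ∈ {-3}.
The Hessian is diagonal: diag(phi_uu, phi_vv). Second derivatives: phi_uu(-3)=2160, phi_uu(-2)=-900, phi_uu(-1)=1440, phi_uu(3)=-21600; phi_vv(-3)=-4.
Local maxima occur where both diagonal entries negative: (-2, -3), (3, -3). Count: 2.

2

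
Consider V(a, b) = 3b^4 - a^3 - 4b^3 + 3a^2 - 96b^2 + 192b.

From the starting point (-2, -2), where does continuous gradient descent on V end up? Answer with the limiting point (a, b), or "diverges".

V is separable, so gradient descent decouples: a follows -∂V/∂a, b follows -∂V/∂b.
∂V/∂a = -3a(a - 2); at a=-2 this is -24, so a increases.
∂V/∂b = 12(b - 4)(b - 1)(b + 4); at b=-2 this is 432, so b decreases.
a converges to its nearest critical value 0 (a local min of the a-part); b converges to -4. The iterate converges to (0, -4).

(0, -4)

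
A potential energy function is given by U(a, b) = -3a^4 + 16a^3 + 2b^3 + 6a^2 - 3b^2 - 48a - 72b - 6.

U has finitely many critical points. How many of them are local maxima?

2

U separates as a function of a plus a function of b, so ∇U=0 decouples.
∂U/∂a = -12(a - 4)(a - 1)(a + 1) = 0 at a ∈ {-1, 1, 4}; ∂U/∂b = 6(b - 4)(b + 3) = 0 at b ∈ {-3, 4}.
The Hessian is diagonal: diag(U_aa, U_bb). Second derivatives: U_aa(-1)=-120, U_aa(1)=72, U_aa(4)=-180; U_bb(-3)=-42, U_bb(4)=42.
Local maxima occur where both diagonal entries negative: (-1, -3), (4, -3). Count: 2.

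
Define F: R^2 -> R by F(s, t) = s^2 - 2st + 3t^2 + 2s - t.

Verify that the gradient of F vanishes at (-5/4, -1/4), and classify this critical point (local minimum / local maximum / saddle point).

∇F = (2s - 2t + 2, -2s + 6t - 1); substituting (-5/4, -1/4) gives ∇F = (0, 0), so (-5/4, -1/4) is indeed a critical point.
The Hessian of F is constant: H = [[2, -2], [-2, 6]].
det(H) = 2·6 − (-2)² = 8.
det(H) > 0 and tr(H) = 8 > 0, so H is positive definite and the point is a local minimum.

local minimum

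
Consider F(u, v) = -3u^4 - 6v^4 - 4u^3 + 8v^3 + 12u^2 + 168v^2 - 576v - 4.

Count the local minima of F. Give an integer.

1

F separates as a function of u plus a function of v, so ∇F=0 decouples.
∂F/∂u = -12u(u - 1)(u + 2) = 0 at u ∈ {-2, 0, 1}; ∂F/∂v = -24(v - 3)(v - 2)(v + 4) = 0 at v ∈ {-4, 2, 3}.
The Hessian is diagonal: diag(F_uu, F_vv). Second derivatives: F_uu(-2)=-72, F_uu(0)=24, F_uu(1)=-36; F_vv(-4)=-1008, F_vv(2)=144, F_vv(3)=-168.
Local minima occur where both diagonal entries positive: (0, 2). Count: 1.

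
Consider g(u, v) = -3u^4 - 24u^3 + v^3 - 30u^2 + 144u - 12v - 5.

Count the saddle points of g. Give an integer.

3

g separates as a function of u plus a function of v, so ∇g=0 decouples.
∂g/∂u = -12(u - 1)(u + 3)(u + 4) = 0 at u ∈ {-4, -3, 1}; ∂g/∂v = 3(v - 2)(v + 2) = 0 at v ∈ {-2, 2}.
The Hessian is diagonal: diag(g_uu, g_vv). Second derivatives: g_uu(-4)=-60, g_uu(-3)=48, g_uu(1)=-240; g_vv(-2)=-12, g_vv(2)=12.
Saddle points occur where the two diagonal entries have opposite signs: (-4, 2), (-3, -2), (1, 2). Count: 3.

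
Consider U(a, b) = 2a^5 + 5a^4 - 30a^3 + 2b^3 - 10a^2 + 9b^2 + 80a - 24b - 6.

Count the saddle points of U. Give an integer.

U separates as a function of a plus a function of b, so ∇U=0 decouples.
∂U/∂a = 10(a - 2)(a - 1)(a + 1)(a + 4) = 0 at a ∈ {-4, -1, 1, 2}; ∂U/∂b = 6(b - 1)(b + 4) = 0 at b ∈ {-4, 1}.
The Hessian is diagonal: diag(U_aa, U_bb). Second derivatives: U_aa(-4)=-900, U_aa(-1)=180, U_aa(1)=-100, U_aa(2)=180; U_bb(-4)=-30, U_bb(1)=30.
Saddle points occur where the two diagonal entries have opposite signs: (-4, 1), (-1, -4), (1, 1), (2, -4). Count: 4.

4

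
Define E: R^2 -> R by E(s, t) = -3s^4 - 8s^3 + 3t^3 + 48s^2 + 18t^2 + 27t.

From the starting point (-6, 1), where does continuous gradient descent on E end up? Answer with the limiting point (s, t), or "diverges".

E is separable, so gradient descent decouples: s follows -∂E/∂s, t follows -∂E/∂t.
∂E/∂s = -12s(s - 2)(s + 4); at s=-6 this is 1152, so s decreases.
∂E/∂t = 9(t + 1)(t + 3); at t=1 this is 72, so t decreases.
The s-coordinate has no critical point in that direction and runs off to infinity.

diverges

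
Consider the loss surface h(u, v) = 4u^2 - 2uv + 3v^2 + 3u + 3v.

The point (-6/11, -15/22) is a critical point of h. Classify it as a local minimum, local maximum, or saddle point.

local minimum

The Hessian of h is constant: H = [[8, -2], [-2, 6]].
det(H) = 8·6 − (-2)² = 44.
det(H) > 0 and tr(H) = 14 > 0, so H is positive definite and the point is a local minimum.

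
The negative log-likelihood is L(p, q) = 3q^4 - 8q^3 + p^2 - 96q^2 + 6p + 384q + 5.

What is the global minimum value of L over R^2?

L(p,q) separates as A(p) + B(q) + 5, so its minimum is min A + min B + 5.
A'(p) = 2p + 6 vanishes at p ∈ {-3}; B'(q) = 12(q - 4)(q - 2)(q + 4) vanishes at q ∈ {-4, 2, 4}.
Local minima of A (where A''>0): A(-3)=-9. Local minima of B: B(-4)=-1792, B(4)=256.
So the global minimum of L is A(-3) + B(-4) + 5 = -9 − 1792 + 5 = -1796, attained at (-3, -4).

-1796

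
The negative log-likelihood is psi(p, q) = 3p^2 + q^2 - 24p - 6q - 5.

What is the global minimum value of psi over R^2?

psi(p,q) separates as A(p) + B(q) − 5, so its minimum is min A + min B − 5.
A'(p) = 6p - 24 vanishes at p ∈ {4}; B'(q) = 2q - 6 vanishes at q ∈ {3}.
Local minima of A (where A''>0): A(4)=-48. Local minima of B: B(3)=-9.
So the global minimum of psi is A(4) + B(3) − 5 = -48 − 9 − 5 = -62, attained at (4, 3).

-62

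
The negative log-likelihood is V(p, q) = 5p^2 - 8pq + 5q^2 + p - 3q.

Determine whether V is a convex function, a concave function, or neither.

convex

V is quadratic, so its Hessian is the constant matrix H = [[10, -8], [-8, 10]].
det(H) = 36, tr(H) = 20.
det(H) > 0 and tr(H) > 0, so H is positive definite everywhere: convex.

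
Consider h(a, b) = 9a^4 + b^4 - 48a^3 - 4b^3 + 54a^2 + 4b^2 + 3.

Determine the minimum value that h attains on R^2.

-78

h(a,b) separates as P(a) + Q(b) + 3, so its minimum is min P + min Q + 3.
P'(a) = 36a(a - 3)(a - 1) vanishes at a ∈ {0, 1, 3}; Q'(b) = 4b(b - 2)(b - 1) vanishes at b ∈ {0, 1, 2}.
Local minima of P (where P''>0): P(0)=0, P(3)=-81. Local minima of Q: Q(0)=0, Q(2)=0.
So the global minimum of h is P(3) + Q(0) + 3 = -81 + 0 + 3 = -78, attained at (3, 0).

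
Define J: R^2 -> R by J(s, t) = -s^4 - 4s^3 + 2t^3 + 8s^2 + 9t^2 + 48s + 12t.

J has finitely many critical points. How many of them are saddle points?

J separates as a function of s plus a function of t, so ∇J=0 decouples.
∂J/∂s = -4(s - 2)(s + 2)(s + 3) = 0 at s ∈ {-3, -2, 2}; ∂J/∂t = 6(t + 1)(t + 2) = 0 at t ∈ {-2, -1}.
The Hessian is diagonal: diag(J_ss, J_tt). Second derivatives: J_ss(-3)=-20, J_ss(-2)=16, J_ss(2)=-80; J_tt(-2)=-6, J_tt(-1)=6.
Saddle points occur where the two diagonal entries have opposite signs: (-3, -1), (-2, -2), (2, -1). Count: 3.

3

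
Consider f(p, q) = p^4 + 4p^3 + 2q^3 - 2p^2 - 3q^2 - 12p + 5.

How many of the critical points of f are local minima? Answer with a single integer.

f separates as a function of p plus a function of q, so ∇f=0 decouples.
∂f/∂p = 4(p - 1)(p + 1)(p + 3) = 0 at p ∈ {-3, -1, 1}; ∂f/∂q = 6q(q - 1) = 0 at q ∈ {0, 1}.
The Hessian is diagonal: diag(f_pp, f_qq). Second derivatives: f_pp(-3)=32, f_pp(-1)=-16, f_pp(1)=32; f_qq(0)=-6, f_qq(1)=6.
Local minima occur where both diagonal entries positive: (-3, 1), (1, 1). Count: 2.

2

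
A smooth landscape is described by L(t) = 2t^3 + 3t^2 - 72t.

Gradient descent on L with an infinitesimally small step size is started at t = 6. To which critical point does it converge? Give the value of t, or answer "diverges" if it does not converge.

3

L'(t) = 6(t - 3)(t + 4), so L'(6) = 180.
Gradient descent moves in the -L' direction, i.e. t is decreasing.
The nearest critical point in that direction is t = 3, where L'' = 42 > 0 (a local minimum). The iterate converges there.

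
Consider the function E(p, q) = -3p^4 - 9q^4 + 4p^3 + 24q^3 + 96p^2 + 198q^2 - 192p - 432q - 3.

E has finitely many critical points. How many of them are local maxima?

E separates as a function of p plus a function of q, so ∇E=0 decouples.
∂E/∂p = -12(p - 4)(p - 1)(p + 4) = 0 at p ∈ {-4, 1, 4}; ∂E/∂q = -36(q - 4)(q - 1)(q + 3) = 0 at q ∈ {-3, 1, 4}.
The Hessian is diagonal: diag(E_pp, E_qq). Second derivatives: E_pp(-4)=-480, E_pp(1)=180, E_pp(4)=-288; E_qq(-3)=-1008, E_qq(1)=432, E_qq(4)=-756.
Local maxima occur where both diagonal entries negative: (-4, -3), (-4, 4), (4, -3), (4, 4). Count: 4.

4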